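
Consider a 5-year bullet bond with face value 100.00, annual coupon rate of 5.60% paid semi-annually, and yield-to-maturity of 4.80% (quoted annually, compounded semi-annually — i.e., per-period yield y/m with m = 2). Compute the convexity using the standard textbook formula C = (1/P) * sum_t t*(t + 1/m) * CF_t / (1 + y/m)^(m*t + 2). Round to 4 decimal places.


Coupon per period c = face * coupon_rate / m = 2.800000
Periods per year m = 2; per-period yield y/m = 0.024000
Number of cashflows N = 10
Cashflows (t years, CF_t, discount factor 1/(1+y/m)^(m*t), PV):
  t = 0.5000: CF_t = 2.800000, DF = 0.976562, PV = 2.734375
  t = 1.0000: CF_t = 2.800000, DF = 0.953674, PV = 2.670288
  t = 1.5000: CF_t = 2.800000, DF = 0.931323, PV = 2.607703
  t = 2.0000: CF_t = 2.800000, DF = 0.909495, PV = 2.546585
  t = 2.5000: CF_t = 2.800000, DF = 0.888178, PV = 2.486900
  t = 3.0000: CF_t = 2.800000, DF = 0.867362, PV = 2.428613
  t = 3.5000: CF_t = 2.800000, DF = 0.847033, PV = 2.371692
  t = 4.0000: CF_t = 2.800000, DF = 0.827181, PV = 2.316106
  t = 4.5000: CF_t = 2.800000, DF = 0.807794, PV = 2.261822
  t = 5.0000: CF_t = 102.800000, DF = 0.788861, PV = 81.094901
Price P = sum_t PV_t = 103.518985
Convexity numerator sum_t t*(t + 1/m) * CF_t / (1+y/m)^(m*t + 2):
  t = 0.5000: term = 1.303852
  t = 1.0000: term = 3.819878
  t = 1.5000: term = 7.460699
  t = 2.0000: term = 12.143064
  t = 2.5000: term = 17.787692
  t = 3.0000: term = 24.319110
  t = 3.5000: term = 31.665508
  t = 4.0000: term = 39.758590
  t = 4.5000: term = 48.533435
  t = 5.0000: term = 2126.798419
Convexity = (1/P) * sum = 2313.590245 / 103.518985 = 22.349429

Answer: Convexity = 22.3494


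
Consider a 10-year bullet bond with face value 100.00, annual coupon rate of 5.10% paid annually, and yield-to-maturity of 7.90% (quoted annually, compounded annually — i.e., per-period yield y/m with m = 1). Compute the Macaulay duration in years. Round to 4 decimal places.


Answer: Macaulay duration = 7.8299 years

Derivation:
Coupon per period c = face * coupon_rate / m = 5.100000
Periods per year m = 1; per-period yield y/m = 0.079000
Number of cashflows N = 10
Cashflows (t years, CF_t, discount factor 1/(1+y/m)^(m*t), PV):
  t = 1.0000: CF_t = 5.100000, DF = 0.926784, PV = 4.726599
  t = 2.0000: CF_t = 5.100000, DF = 0.858929, PV = 4.380536
  t = 3.0000: CF_t = 5.100000, DF = 0.796041, PV = 4.059811
  t = 4.0000: CF_t = 5.100000, DF = 0.737758, PV = 3.762568
  t = 5.0000: CF_t = 5.100000, DF = 0.683743, PV = 3.487088
  t = 6.0000: CF_t = 5.100000, DF = 0.633682, PV = 3.231778
  t = 7.0000: CF_t = 5.100000, DF = 0.587286, PV = 2.995160
  t = 8.0000: CF_t = 5.100000, DF = 0.544288, PV = 2.775867
  t = 9.0000: CF_t = 5.100000, DF = 0.504437, PV = 2.572629
  t = 10.0000: CF_t = 105.100000, DF = 0.467504, PV = 49.134696
Price P = sum_t PV_t = 81.126733
Macaulay numerator sum_t t * PV_t:
  t * PV_t at t = 1.0000: 4.726599
  t * PV_t at t = 2.0000: 8.761073
  t * PV_t at t = 3.0000: 12.179434
  t * PV_t at t = 4.0000: 15.050273
  t * PV_t at t = 5.0000: 17.435442
  t * PV_t at t = 6.0000: 19.390667
  t * PV_t at t = 7.0000: 20.966122
  t * PV_t at t = 8.0000: 22.206934
  t * PV_t at t = 9.0000: 23.153662
  t * PV_t at t = 10.0000: 491.346955
Macaulay duration D = (sum_t t * PV_t) / P = 635.217161 / 81.126733 = 7.829936


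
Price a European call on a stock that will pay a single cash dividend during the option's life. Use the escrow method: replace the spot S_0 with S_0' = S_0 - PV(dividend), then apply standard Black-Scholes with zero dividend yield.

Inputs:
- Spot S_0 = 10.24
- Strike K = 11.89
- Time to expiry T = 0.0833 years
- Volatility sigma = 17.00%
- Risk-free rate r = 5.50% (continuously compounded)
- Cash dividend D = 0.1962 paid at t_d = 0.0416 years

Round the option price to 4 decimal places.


PV(D) = D * exp(-r * t_d) = 0.1962 * 0.99771462 = 0.19575161
S_0' = S_0 - PV(D) = 10.2400 - 0.19575161 = 10.04424839
d1 = (ln(S_0'/K) + (r + sigma^2/2)*T) / (sigma*sqrt(T)) = -3.32034031
d2 = d1 - sigma*sqrt(T) = -3.36940527
exp(-rT) = 0.99542898
N(d1) = 0.00044954; N(d2) = 0.00037665
C = S_0' * N(d1) - K * exp(-rT) * N(d2) = 10.04424839 * 0.00044954 - 11.8900 * 0.99542898 * 0.00037665 = 0.0001

Answer: Price = 0.0001


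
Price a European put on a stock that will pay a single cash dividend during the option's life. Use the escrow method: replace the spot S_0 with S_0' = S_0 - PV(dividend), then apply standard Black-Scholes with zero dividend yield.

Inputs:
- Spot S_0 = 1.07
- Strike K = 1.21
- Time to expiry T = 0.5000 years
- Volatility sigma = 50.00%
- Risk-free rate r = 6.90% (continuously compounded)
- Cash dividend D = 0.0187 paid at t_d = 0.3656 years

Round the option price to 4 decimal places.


Answer: Price = 0.2212

Derivation:
PV(D) = D * exp(-r * t_d) = 0.0187 * 0.97508913 = 0.01823417
S_0' = S_0 - PV(D) = 1.0700 - 0.01823417 = 1.05176583
d1 = (ln(S_0'/K) + (r + sigma^2/2)*T) / (sigma*sqrt(T)) = -0.12204624
d2 = d1 - sigma*sqrt(T) = -0.47559963
exp(-rT) = 0.96608834
N(-d1) = 0.54856880; N(-d2) = 0.68282018
P = K * exp(-rT) * N(-d2) - S_0' * N(-d1) = 1.2100 * 0.96608834 * 0.68282018 - 1.05176583 * 0.54856880 = 0.2212


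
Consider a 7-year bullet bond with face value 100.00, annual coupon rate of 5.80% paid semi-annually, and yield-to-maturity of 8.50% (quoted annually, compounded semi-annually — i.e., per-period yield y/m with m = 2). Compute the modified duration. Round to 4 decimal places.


Coupon per period c = face * coupon_rate / m = 2.900000
Periods per year m = 2; per-period yield y/m = 0.042500
Number of cashflows N = 14
Cashflows (t years, CF_t, discount factor 1/(1+y/m)^(m*t), PV):
  t = 0.5000: CF_t = 2.900000, DF = 0.959233, PV = 2.781775
  t = 1.0000: CF_t = 2.900000, DF = 0.920127, PV = 2.668369
  t = 1.5000: CF_t = 2.900000, DF = 0.882616, PV = 2.559586
  t = 2.0000: CF_t = 2.900000, DF = 0.846634, PV = 2.455239
  t = 2.5000: CF_t = 2.900000, DF = 0.812119, PV = 2.355145
  t = 3.0000: CF_t = 2.900000, DF = 0.779011, PV = 2.259132
  t = 3.5000: CF_t = 2.900000, DF = 0.747253, PV = 2.167033
  t = 4.0000: CF_t = 2.900000, DF = 0.716789, PV = 2.078689
  t = 4.5000: CF_t = 2.900000, DF = 0.687568, PV = 1.993946
  t = 5.0000: CF_t = 2.900000, DF = 0.659537, PV = 1.912658
  t = 5.5000: CF_t = 2.900000, DF = 0.632650, PV = 1.834684
  t = 6.0000: CF_t = 2.900000, DF = 0.606858, PV = 1.759889
  t = 6.5000: CF_t = 2.900000, DF = 0.582118, PV = 1.688143
  t = 7.0000: CF_t = 102.900000, DF = 0.558387, PV = 57.457997
Price P = sum_t PV_t = 85.972285
First compute Macaulay numerator sum_t t * PV_t:
  t * PV_t at t = 0.5000: 1.390887
  t * PV_t at t = 1.0000: 2.668369
  t * PV_t at t = 1.5000: 3.839380
  t * PV_t at t = 2.0000: 4.910478
  t * PV_t at t = 2.5000: 5.887863
  t * PV_t at t = 3.0000: 6.777396
  t * PV_t at t = 3.5000: 7.584616
  t * PV_t at t = 4.0000: 8.314755
  t * PV_t at t = 4.5000: 8.972758
  t * PV_t at t = 5.0000: 9.563291
  t * PV_t at t = 5.5000: 10.090763
  t * PV_t at t = 6.0000: 10.559333
  t * PV_t at t = 6.5000: 10.972928
  t * PV_t at t = 7.0000: 402.205980
Macaulay duration D = 493.738796 / 85.972285 = 5.743000
Modified duration = D / (1 + y/m) = 5.743000 / (1 + 0.042500) = 5.508872

Answer: Modified duration = 5.5089


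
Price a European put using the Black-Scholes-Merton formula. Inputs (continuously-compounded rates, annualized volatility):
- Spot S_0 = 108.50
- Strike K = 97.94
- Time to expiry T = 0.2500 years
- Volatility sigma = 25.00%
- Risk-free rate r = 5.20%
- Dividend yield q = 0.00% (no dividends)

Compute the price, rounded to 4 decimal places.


Answer: Price = 1.2306

Derivation:
d1 = (ln(S/K) + (r - q + 0.5*sigma^2) * T) / (sigma * sqrt(T)) = 0.98566101
d2 = d1 - sigma * sqrt(T) = 0.86066101
exp(-rT) = 0.98708414; exp(-qT) = 1.00000000
P = K * exp(-rT) * N(-d2) - S_0 * exp(-qT) * N(-d1)
N(-d1) = 0.16214974; N(-d2) = 0.19471239
P = 97.9400 * 0.98708414 * 0.19471239 - 108.5000 * 1.00000000 * 0.16214974 = 1.2306


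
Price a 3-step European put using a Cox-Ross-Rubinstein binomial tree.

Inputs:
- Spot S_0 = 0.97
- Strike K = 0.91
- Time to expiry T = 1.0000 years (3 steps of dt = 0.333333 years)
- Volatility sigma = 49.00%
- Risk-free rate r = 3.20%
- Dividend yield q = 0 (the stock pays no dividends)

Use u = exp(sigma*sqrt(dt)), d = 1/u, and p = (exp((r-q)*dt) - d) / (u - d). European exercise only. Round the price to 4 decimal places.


Answer: Price = V(0,0) = 0.1514

Derivation:
dt = T/N = 0.333333
u = exp(sigma*sqrt(dt)) = 1.326975; d = 1/u = 0.753594
p = (exp((r-q)*dt) - d) / (u - d) = 0.448445
Discount per step: exp(-r*dt) = 0.989390
Stock lattice S(k, i) with i counting down-moves:
  k=0: S(0,0) = 0.9700
  k=1: S(1,0) = 1.2872; S(1,1) = 0.7310
  k=2: S(2,0) = 1.7080; S(2,1) = 0.9700; S(2,2) = 0.5509
  k=3: S(3,0) = 2.2665; S(3,1) = 1.2872; S(3,2) = 0.7310; S(3,3) = 0.4151
Terminal payoffs V(N, i) = max(K - S_T, 0):
  V(3,0) = 0.000000; V(3,1) = 0.000000; V(3,2) = 0.179014; V(3,3) = 0.494870
Backward induction: V(k, i) = exp(-r*dt) * [p * V(k+1, i) + (1-p) * V(k+1, i+1)].
  V(2,0) = exp(-r*dt) * [p*0.000000 + (1-p)*0.000000] = 0.000000
  V(2,1) = exp(-r*dt) * [p*0.000000 + (1-p)*0.179014] = 0.097688
  V(2,2) = exp(-r*dt) * [p*0.179014 + (1-p)*0.494870] = 0.349478
  V(1,0) = exp(-r*dt) * [p*0.000000 + (1-p)*0.097688] = 0.053309
  V(1,1) = exp(-r*dt) * [p*0.097688 + (1-p)*0.349478] = 0.234054
  V(0,0) = exp(-r*dt) * [p*0.053309 + (1-p)*0.234054] = 0.151377


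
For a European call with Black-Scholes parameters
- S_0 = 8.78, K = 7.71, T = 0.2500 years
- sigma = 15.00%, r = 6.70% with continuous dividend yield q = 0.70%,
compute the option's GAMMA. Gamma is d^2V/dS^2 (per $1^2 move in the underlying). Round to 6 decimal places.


d1 = 1.9702762676; d2 = 1.8952762676
phi(d1) = 0.0572726078; exp(-qT) = 0.9982515304; exp(-rT) = 0.9833895013
Gamma = exp(-qT) * phi(d1) / (S * sigma * sqrt(T)) = 0.9982515304 * 0.0572726078 / (8.7800 * 0.1500 * 0.5000000000) = 0.086822

Answer: Gamma = 0.086822


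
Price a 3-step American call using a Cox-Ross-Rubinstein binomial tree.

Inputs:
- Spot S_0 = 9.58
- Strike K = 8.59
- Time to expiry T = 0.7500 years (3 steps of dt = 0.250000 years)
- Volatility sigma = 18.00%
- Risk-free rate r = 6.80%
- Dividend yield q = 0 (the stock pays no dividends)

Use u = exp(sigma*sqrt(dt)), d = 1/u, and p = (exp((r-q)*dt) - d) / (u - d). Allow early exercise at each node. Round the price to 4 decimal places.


Answer: Price = V(0,0) = 1.5118

Derivation:
dt = T/N = 0.250000
u = exp(sigma*sqrt(dt)) = 1.094174; d = 1/u = 0.913931
p = (exp((r-q)*dt) - d) / (u - d) = 0.572638
Discount per step: exp(-r*dt) = 0.983144
Stock lattice S(k, i) with i counting down-moves:
  k=0: S(0,0) = 9.5800
  k=1: S(1,0) = 10.4822; S(1,1) = 8.7555
  k=2: S(2,0) = 11.4693; S(2,1) = 9.5800; S(2,2) = 8.0019
  k=3: S(3,0) = 12.5495; S(3,1) = 10.4822; S(3,2) = 8.7555; S(3,3) = 7.3132
Terminal payoffs V(N, i) = max(S_T - K, 0):
  V(3,0) = 3.959459; V(3,1) = 1.892190; V(3,2) = 0.165461; V(3,3) = 0.000000
Backward induction: V(k, i) = exp(-r*dt) * [p * V(k+1, i) + (1-p) * V(k+1, i+1)]; then take max(V_cont, immediate exercise) for American.
  V(2,0) = exp(-r*dt) * [p*3.959459 + (1-p)*1.892190] = 3.024138; exercise = 2.879342; V(2,0) = max -> 3.024138
  V(2,1) = exp(-r*dt) * [p*1.892190 + (1-p)*0.165461] = 1.134796; exercise = 0.990000; V(2,1) = max -> 1.134796
  V(2,2) = exp(-r*dt) * [p*0.165461 + (1-p)*0.000000] = 0.093152; exercise = 0.000000; V(2,2) = max -> 0.093152
  V(1,0) = exp(-r*dt) * [p*3.024138 + (1-p)*1.134796] = 2.179340; exercise = 1.892190; V(1,0) = max -> 2.179340
  V(1,1) = exp(-r*dt) * [p*1.134796 + (1-p)*0.093152] = 0.678013; exercise = 0.165461; V(1,1) = max -> 0.678013
  V(0,0) = exp(-r*dt) * [p*2.179340 + (1-p)*0.678013] = 1.511810; exercise = 0.990000; V(0,0) = max -> 1.511810


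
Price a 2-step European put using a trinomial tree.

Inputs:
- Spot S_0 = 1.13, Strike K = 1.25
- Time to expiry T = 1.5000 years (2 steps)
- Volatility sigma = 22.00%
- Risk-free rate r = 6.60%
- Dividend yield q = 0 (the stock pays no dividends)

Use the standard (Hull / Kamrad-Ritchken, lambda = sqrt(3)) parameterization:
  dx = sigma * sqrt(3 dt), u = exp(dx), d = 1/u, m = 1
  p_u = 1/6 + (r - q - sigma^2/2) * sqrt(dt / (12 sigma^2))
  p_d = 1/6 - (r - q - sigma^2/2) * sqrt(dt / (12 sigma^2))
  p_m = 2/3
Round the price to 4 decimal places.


Answer: Price = V(0,0) = 0.1254

Derivation:
dt = T/N = 0.750000; dx = sigma*sqrt(3*dt) = 0.330000
u = exp(dx) = 1.390968; d = 1/u = 0.718924
p_u = 0.214167, p_m = 0.666667, p_d = 0.119167
Discount per step: exp(-r*dt) = 0.951705
Stock lattice S(k, j) with j the centered position index:
  k=0: S(0,+0) = 1.1300
  k=1: S(1,-1) = 0.8124; S(1,+0) = 1.1300; S(1,+1) = 1.5718
  k=2: S(2,-2) = 0.5840; S(2,-1) = 0.8124; S(2,+0) = 1.1300; S(2,+1) = 1.5718; S(2,+2) = 2.1863
Terminal payoffs V(N, j) = max(K - S_T, 0):
  V(2,-2) = 0.665958; V(2,-1) = 0.437616; V(2,+0) = 0.120000; V(2,+1) = 0.000000; V(2,+2) = 0.000000
Backward induction: V(k, j) = exp(-r*dt) * [p_u * V(k+1, j+1) + p_m * V(k+1, j) + p_d * V(k+1, j-1)]
  V(1,-1) = exp(-r*dt) * [p_u*0.120000 + p_m*0.437616 + p_d*0.665958] = 0.377641
  V(1,+0) = exp(-r*dt) * [p_u*0.000000 + p_m*0.120000 + p_d*0.437616] = 0.125767
  V(1,+1) = exp(-r*dt) * [p_u*0.000000 + p_m*0.000000 + p_d*0.120000] = 0.013609
  V(0,+0) = exp(-r*dt) * [p_u*0.013609 + p_m*0.125767 + p_d*0.377641] = 0.125398


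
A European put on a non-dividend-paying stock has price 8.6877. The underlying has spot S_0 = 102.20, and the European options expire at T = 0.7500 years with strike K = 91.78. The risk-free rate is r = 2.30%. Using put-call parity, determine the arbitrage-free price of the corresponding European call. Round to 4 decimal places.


Answer: Call price = 20.6773

Derivation:
Put-call parity: C - P = S_0 * exp(-qT) - K * exp(-rT).
S_0 * exp(-qT) = 102.2000 * 1.00000000 = 102.20000000
K * exp(-rT) = 91.7800 * 0.98289793 = 90.21037196
C = P + S*exp(-qT) - K*exp(-rT)
C = 8.6877 + 102.20000000 - 90.21037196 = 20.6773


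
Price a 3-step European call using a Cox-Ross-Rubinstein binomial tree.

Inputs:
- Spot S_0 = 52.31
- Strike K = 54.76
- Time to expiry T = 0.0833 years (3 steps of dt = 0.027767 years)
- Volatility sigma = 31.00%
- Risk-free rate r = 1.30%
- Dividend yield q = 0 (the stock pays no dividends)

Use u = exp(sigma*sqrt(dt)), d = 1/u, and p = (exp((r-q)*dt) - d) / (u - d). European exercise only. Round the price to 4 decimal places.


Answer: Price = V(0,0) = 0.8639

Derivation:
dt = T/N = 0.027767
u = exp(sigma*sqrt(dt)) = 1.053014; d = 1/u = 0.949655
p = (exp((r-q)*dt) - d) / (u - d) = 0.490582
Discount per step: exp(-r*dt) = 0.999639
Stock lattice S(k, i) with i counting down-moves:
  k=0: S(0,0) = 52.3100
  k=1: S(1,0) = 55.0832; S(1,1) = 49.6765
  k=2: S(2,0) = 58.0033; S(2,1) = 52.3100; S(2,2) = 47.1755
  k=3: S(3,0) = 61.0783; S(3,1) = 55.0832; S(3,2) = 49.6765; S(3,3) = 44.8005
Terminal payoffs V(N, i) = max(S_T - K, 0):
  V(3,0) = 6.318294; V(3,1) = 0.323152; V(3,2) = 0.000000; V(3,3) = 0.000000
Backward induction: V(k, i) = exp(-r*dt) * [p * V(k+1, i) + (1-p) * V(k+1, i+1)].
  V(2,0) = exp(-r*dt) * [p*6.318294 + (1-p)*0.323152] = 3.263081
  V(2,1) = exp(-r*dt) * [p*0.323152 + (1-p)*0.000000] = 0.158475
  V(2,2) = exp(-r*dt) * [p*0.000000 + (1-p)*0.000000] = 0.000000
  V(1,0) = exp(-r*dt) * [p*3.263081 + (1-p)*0.158475] = 1.680931
  V(1,1) = exp(-r*dt) * [p*0.158475 + (1-p)*0.000000] = 0.077717
  V(0,0) = exp(-r*dt) * [p*1.680931 + (1-p)*0.077717] = 0.863913


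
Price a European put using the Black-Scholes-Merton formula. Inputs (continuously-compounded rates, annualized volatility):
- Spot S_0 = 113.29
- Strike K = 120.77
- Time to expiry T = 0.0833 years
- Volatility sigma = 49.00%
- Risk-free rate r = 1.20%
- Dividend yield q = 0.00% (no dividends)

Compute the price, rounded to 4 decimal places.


Answer: Price = 10.9146

Derivation:
d1 = (ln(S/K) + (r - q + 0.5*sigma^2) * T) / (sigma * sqrt(T)) = -0.37431974
d2 = d1 - sigma * sqrt(T) = -0.51574227
exp(-rT) = 0.99900090; exp(-qT) = 1.00000000
P = K * exp(-rT) * N(-d2) - S_0 * exp(-qT) * N(-d1)
N(-d1) = 0.64591678; N(-d2) = 0.69698278
P = 120.7700 * 0.99900090 * 0.69698278 - 113.2900 * 1.00000000 * 0.64591678 = 10.9146


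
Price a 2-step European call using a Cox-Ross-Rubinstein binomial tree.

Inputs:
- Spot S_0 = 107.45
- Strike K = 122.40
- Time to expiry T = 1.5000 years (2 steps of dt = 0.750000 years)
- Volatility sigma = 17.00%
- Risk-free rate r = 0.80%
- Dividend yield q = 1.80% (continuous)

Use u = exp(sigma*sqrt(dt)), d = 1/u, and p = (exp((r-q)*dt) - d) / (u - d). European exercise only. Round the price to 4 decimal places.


Answer: Price = V(0,0) = 4.1393

Derivation:
dt = T/N = 0.750000
u = exp(sigma*sqrt(dt)) = 1.158614; d = 1/u = 0.863100
p = (exp((r-q)*dt) - d) / (u - d) = 0.437976
Discount per step: exp(-r*dt) = 0.994018
Stock lattice S(k, i) with i counting down-moves:
  k=0: S(0,0) = 107.4500
  k=1: S(1,0) = 124.4931; S(1,1) = 92.7401
  k=2: S(2,0) = 144.2394; S(2,1) = 107.4500; S(2,2) = 80.0440
Terminal payoffs V(N, i) = max(S_T - K, 0):
  V(2,0) = 21.839377; V(2,1) = 0.000000; V(2,2) = 0.000000
Backward induction: V(k, i) = exp(-r*dt) * [p * V(k+1, i) + (1-p) * V(k+1, i+1)].
  V(1,0) = exp(-r*dt) * [p*21.839377 + (1-p)*0.000000] = 9.507896
  V(1,1) = exp(-r*dt) * [p*0.000000 + (1-p)*0.000000] = 0.000000
  V(0,0) = exp(-r*dt) * [p*9.507896 + (1-p)*0.000000] = 4.139316


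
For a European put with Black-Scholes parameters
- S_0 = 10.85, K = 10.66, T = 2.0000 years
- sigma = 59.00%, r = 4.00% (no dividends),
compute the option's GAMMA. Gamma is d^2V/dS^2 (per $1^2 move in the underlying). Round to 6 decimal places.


d1 = 0.5342451339; d2 = -0.3001408679
phi(d1) = 0.3458855065; exp(-qT) = 1.0000000000; exp(-rT) = 0.9231163464
Gamma = exp(-qT) * phi(d1) / (S * sigma * sqrt(T)) = 1.0000000000 * 0.3458855065 / (10.8500 * 0.5900 * 1.4142135624) = 0.038206

Answer: Gamma = 0.038206


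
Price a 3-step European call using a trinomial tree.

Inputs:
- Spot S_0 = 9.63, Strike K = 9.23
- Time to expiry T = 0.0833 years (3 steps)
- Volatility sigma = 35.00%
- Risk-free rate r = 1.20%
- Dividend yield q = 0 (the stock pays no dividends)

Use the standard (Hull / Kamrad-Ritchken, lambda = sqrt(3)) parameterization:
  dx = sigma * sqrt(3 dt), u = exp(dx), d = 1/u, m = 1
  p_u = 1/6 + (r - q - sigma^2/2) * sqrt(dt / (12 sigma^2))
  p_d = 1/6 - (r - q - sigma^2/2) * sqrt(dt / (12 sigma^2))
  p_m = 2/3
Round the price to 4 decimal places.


dt = T/N = 0.027767; dx = sigma*sqrt(3*dt) = 0.101016
u = exp(dx) = 1.106294; d = 1/u = 0.903918
p_u = 0.159898, p_m = 0.666667, p_d = 0.173435
Discount per step: exp(-r*dt) = 0.999667
Stock lattice S(k, j) with j the centered position index:
  k=0: S(0,+0) = 9.6300
  k=1: S(1,-1) = 8.7047; S(1,+0) = 9.6300; S(1,+1) = 10.6536
  k=2: S(2,-2) = 7.8684; S(2,-1) = 8.7047; S(2,+0) = 9.6300; S(2,+1) = 10.6536; S(2,+2) = 11.7860
  k=3: S(3,-3) = 7.1124; S(3,-2) = 7.8684; S(3,-1) = 8.7047; S(3,+0) = 9.6300; S(3,+1) = 10.6536; S(3,+2) = 11.7860; S(3,+3) = 13.0388
Terminal payoffs V(N, j) = max(S_T - K, 0):
  V(3,-3) = 0.000000; V(3,-2) = 0.000000; V(3,-1) = 0.000000; V(3,+0) = 0.400000; V(3,+1) = 1.423615; V(3,+2) = 2.556036; V(3,+3) = 3.808826
Backward induction: V(k, j) = exp(-r*dt) * [p_u * V(k+1, j+1) + p_m * V(k+1, j) + p_d * V(k+1, j-1)]
  V(2,-2) = exp(-r*dt) * [p_u*0.000000 + p_m*0.000000 + p_d*0.000000] = 0.000000
  V(2,-1) = exp(-r*dt) * [p_u*0.400000 + p_m*0.000000 + p_d*0.000000] = 0.063938
  V(2,+0) = exp(-r*dt) * [p_u*1.423615 + p_m*0.400000 + p_d*0.000000] = 0.494135
  V(2,+1) = exp(-r*dt) * [p_u*2.556036 + p_m*1.423615 + p_d*0.400000] = 1.426680
  V(2,+2) = exp(-r*dt) * [p_u*3.808826 + p_m*2.556036 + p_d*1.423615] = 2.559099
  V(1,-1) = exp(-r*dt) * [p_u*0.494135 + p_m*0.063938 + p_d*0.000000] = 0.121596
  V(1,+0) = exp(-r*dt) * [p_u*1.426680 + p_m*0.494135 + p_d*0.063938] = 0.568446
  V(1,+1) = exp(-r*dt) * [p_u*2.559099 + p_m*1.426680 + p_d*0.494135] = 1.445534
  V(0,+0) = exp(-r*dt) * [p_u*1.445534 + p_m*0.568446 + p_d*0.121596] = 0.630981

Answer: Price = V(0,0) = 0.6310


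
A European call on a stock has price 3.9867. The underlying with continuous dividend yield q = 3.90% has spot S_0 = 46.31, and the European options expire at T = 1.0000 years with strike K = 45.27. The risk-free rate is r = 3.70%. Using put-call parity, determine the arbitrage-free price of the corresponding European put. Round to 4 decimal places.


Put-call parity: C - P = S_0 * exp(-qT) - K * exp(-rT).
S_0 * exp(-qT) = 46.3100 * 0.96175071 = 44.53867534
K * exp(-rT) = 45.2700 * 0.96367614 = 43.62561865
P = C - S*exp(-qT) + K*exp(-rT)
P = 3.9867 - 44.53867534 + 43.62561865 = 3.0736

Answer: Put price = 3.0736


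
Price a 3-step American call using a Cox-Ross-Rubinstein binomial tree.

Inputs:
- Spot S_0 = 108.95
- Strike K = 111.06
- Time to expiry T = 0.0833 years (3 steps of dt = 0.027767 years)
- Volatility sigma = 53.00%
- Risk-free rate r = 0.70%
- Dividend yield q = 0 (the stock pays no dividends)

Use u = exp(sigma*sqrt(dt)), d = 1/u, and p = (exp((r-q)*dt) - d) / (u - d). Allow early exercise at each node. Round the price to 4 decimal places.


dt = T/N = 0.027767
u = exp(sigma*sqrt(dt)) = 1.092333; d = 1/u = 0.915472
p = (exp((r-q)*dt) - d) / (u - d) = 0.479035
Discount per step: exp(-r*dt) = 0.999806
Stock lattice S(k, i) with i counting down-moves:
  k=0: S(0,0) = 108.9500
  k=1: S(1,0) = 119.0097; S(1,1) = 99.7407
  k=2: S(2,0) = 129.9982; S(2,1) = 108.9500; S(2,2) = 91.3098
  k=3: S(3,0) = 142.0013; S(3,1) = 119.0097; S(3,2) = 99.7407; S(3,3) = 83.5915
Terminal payoffs V(N, i) = max(S_T - K, 0):
  V(3,0) = 30.941278; V(3,1) = 7.949667; V(3,2) = 0.000000; V(3,3) = 0.000000
Backward induction: V(k, i) = exp(-r*dt) * [p * V(k+1, i) + (1-p) * V(k+1, i+1)]; then take max(V_cont, immediate exercise) for American.
  V(2,0) = exp(-r*dt) * [p*30.941278 + (1-p)*7.949667] = 18.959757; exercise = 18.938172; V(2,0) = max -> 18.959757
  V(2,1) = exp(-r*dt) * [p*7.949667 + (1-p)*0.000000] = 3.807425; exercise = 0.000000; V(2,1) = max -> 3.807425
  V(2,2) = exp(-r*dt) * [p*0.000000 + (1-p)*0.000000] = 0.000000; exercise = 0.000000; V(2,2) = max -> 0.000000
  V(1,0) = exp(-r*dt) * [p*18.959757 + (1-p)*3.807425] = 11.063764; exercise = 7.949667; V(1,0) = max -> 11.063764
  V(1,1) = exp(-r*dt) * [p*3.807425 + (1-p)*0.000000] = 1.823533; exercise = 0.000000; V(1,1) = max -> 1.823533
  V(0,0) = exp(-r*dt) * [p*11.063764 + (1-p)*1.823533] = 6.248708; exercise = 0.000000; V(0,0) = max -> 6.248708

Answer: Price = V(0,0) = 6.2487


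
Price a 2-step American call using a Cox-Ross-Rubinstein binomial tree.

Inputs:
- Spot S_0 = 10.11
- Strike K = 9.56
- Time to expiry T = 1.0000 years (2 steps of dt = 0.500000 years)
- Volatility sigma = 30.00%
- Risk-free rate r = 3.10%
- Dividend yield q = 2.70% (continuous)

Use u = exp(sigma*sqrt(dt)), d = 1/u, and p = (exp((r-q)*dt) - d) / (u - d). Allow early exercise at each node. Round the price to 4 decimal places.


Answer: Price = V(0,0) = 1.4397

Derivation:
dt = T/N = 0.500000
u = exp(sigma*sqrt(dt)) = 1.236311; d = 1/u = 0.808858
p = (exp((r-q)*dt) - d) / (u - d) = 0.451849
Discount per step: exp(-r*dt) = 0.984620
Stock lattice S(k, i) with i counting down-moves:
  k=0: S(0,0) = 10.1100
  k=1: S(1,0) = 12.4991; S(1,1) = 8.1776
  k=2: S(2,0) = 15.4528; S(2,1) = 10.1100; S(2,2) = 6.6145
Terminal payoffs V(N, i) = max(S_T - K, 0):
  V(2,0) = 5.892783; V(2,1) = 0.550000; V(2,2) = 0.000000
Backward induction: V(k, i) = exp(-r*dt) * [p * V(k+1, i) + (1-p) * V(k+1, i+1)]; then take max(V_cont, immediate exercise) for American.
  V(1,0) = exp(-r*dt) * [p*5.892783 + (1-p)*0.550000] = 2.918539; exercise = 2.939105; V(1,0) = max -> 2.939105
  V(1,1) = exp(-r*dt) * [p*0.550000 + (1-p)*0.000000] = 0.244694; exercise = 0.000000; V(1,1) = max -> 0.244694
  V(0,0) = exp(-r*dt) * [p*2.939105 + (1-p)*0.244694] = 1.439671; exercise = 0.550000; V(0,0) = max -> 1.439671


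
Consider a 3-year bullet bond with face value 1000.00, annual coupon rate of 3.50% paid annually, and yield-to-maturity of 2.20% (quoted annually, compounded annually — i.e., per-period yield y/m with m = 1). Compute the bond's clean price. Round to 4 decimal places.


Coupon per period c = face * coupon_rate / m = 35.000000
Periods per year m = 1; per-period yield y/m = 0.022000
Number of cashflows N = 3
Cashflows (t years, CF_t, discount factor 1/(1+y/m)^(m*t), PV):
  t = 1.0000: CF_t = 35.000000, DF = 0.978474, PV = 34.246575
  t = 2.0000: CF_t = 35.000000, DF = 0.957411, PV = 33.509369
  t = 3.0000: CF_t = 1035.000000, DF = 0.936801, PV = 969.588961
Price P = sum_t PV_t = 1037.344906

Answer: Price = 1037.3449


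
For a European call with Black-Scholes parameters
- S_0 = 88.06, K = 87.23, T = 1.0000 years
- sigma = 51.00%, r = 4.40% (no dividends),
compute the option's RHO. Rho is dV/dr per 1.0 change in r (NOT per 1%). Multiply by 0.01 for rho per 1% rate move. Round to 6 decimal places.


Answer: Rho = 36.755795

Derivation:
d1 = 0.3598433174; d2 = -0.1501566826
phi(d1) = 0.3739316921; exp(-qT) = 1.0000000000; exp(-rT) = 0.9569539575
N(d2) = 0.4403205003
Rho = K*T*exp(-rT)*N(d2) = 87.2300 * 1.0000 * 0.9569539575 * 0.4403205003 = 36.755795


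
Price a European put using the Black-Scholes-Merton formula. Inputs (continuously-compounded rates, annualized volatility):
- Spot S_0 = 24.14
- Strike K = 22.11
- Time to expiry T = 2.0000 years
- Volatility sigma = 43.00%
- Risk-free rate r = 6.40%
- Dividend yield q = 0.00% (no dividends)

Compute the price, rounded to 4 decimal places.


d1 = (ln(S/K) + (r - q + 0.5*sigma^2) * T) / (sigma * sqrt(T)) = 0.65899099
d2 = d1 - sigma * sqrt(T) = 0.05087916
exp(-rT) = 0.87985338; exp(-qT) = 1.00000000
P = K * exp(-rT) * N(-d2) - S_0 * exp(-qT) * N(-d1)
N(-d1) = 0.25495078; N(-d2) = 0.47971090
P = 22.1100 * 0.87985338 * 0.47971090 - 24.1400 * 1.00000000 * 0.25495078 = 3.1776

Answer: Price = 3.1776


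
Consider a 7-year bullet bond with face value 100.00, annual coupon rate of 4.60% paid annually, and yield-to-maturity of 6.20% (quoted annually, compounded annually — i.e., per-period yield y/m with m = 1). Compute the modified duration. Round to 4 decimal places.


Answer: Modified duration = 5.7378

Derivation:
Coupon per period c = face * coupon_rate / m = 4.600000
Periods per year m = 1; per-period yield y/m = 0.062000
Number of cashflows N = 7
Cashflows (t years, CF_t, discount factor 1/(1+y/m)^(m*t), PV):
  t = 1.0000: CF_t = 4.600000, DF = 0.941620, PV = 4.331450
  t = 2.0000: CF_t = 4.600000, DF = 0.886647, PV = 4.078578
  t = 3.0000: CF_t = 4.600000, DF = 0.834885, PV = 3.840469
  t = 4.0000: CF_t = 4.600000, DF = 0.786144, PV = 3.616261
  t = 5.0000: CF_t = 4.600000, DF = 0.740248, PV = 3.405142
  t = 6.0000: CF_t = 4.600000, DF = 0.697032, PV = 3.206349
  t = 7.0000: CF_t = 104.600000, DF = 0.656339, PV = 68.653087
Price P = sum_t PV_t = 91.131336
First compute Macaulay numerator sum_t t * PV_t:
  t * PV_t at t = 1.0000: 4.331450
  t * PV_t at t = 2.0000: 8.157156
  t * PV_t at t = 3.0000: 11.521407
  t * PV_t at t = 4.0000: 14.465044
  t * PV_t at t = 5.0000: 17.025711
  t * PV_t at t = 6.0000: 19.238091
  t * PV_t at t = 7.0000: 480.571606
Macaulay duration D = 555.310466 / 91.131336 = 6.093518
Modified duration = D / (1 + y/m) = 6.093518 / (1 + 0.062000) = 5.737776


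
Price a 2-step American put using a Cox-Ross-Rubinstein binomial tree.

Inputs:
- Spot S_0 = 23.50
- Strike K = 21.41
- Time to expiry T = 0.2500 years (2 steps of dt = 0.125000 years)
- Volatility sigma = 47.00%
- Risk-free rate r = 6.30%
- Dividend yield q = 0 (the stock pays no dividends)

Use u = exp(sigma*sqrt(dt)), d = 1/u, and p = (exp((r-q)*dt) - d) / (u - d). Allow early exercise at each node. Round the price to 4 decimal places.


dt = T/N = 0.125000
u = exp(sigma*sqrt(dt)) = 1.180774; d = 1/u = 0.846902
p = (exp((r-q)*dt) - d) / (u - d) = 0.482233
Discount per step: exp(-r*dt) = 0.992156
Stock lattice S(k, i) with i counting down-moves:
  k=0: S(0,0) = 23.5000
  k=1: S(1,0) = 27.7482; S(1,1) = 19.9022
  k=2: S(2,0) = 32.7643; S(2,1) = 23.5000; S(2,2) = 16.8552
Terminal payoffs V(N, i) = max(K - S_T, 0):
  V(2,0) = 0.000000; V(2,1) = 0.000000; V(2,2) = 4.554783
Backward induction: V(k, i) = exp(-r*dt) * [p * V(k+1, i) + (1-p) * V(k+1, i+1)]; then take max(V_cont, immediate exercise) for American.
  V(1,0) = exp(-r*dt) * [p*0.000000 + (1-p)*0.000000] = 0.000000; exercise = 0.000000; V(1,0) = max -> 0.000000
  V(1,1) = exp(-r*dt) * [p*0.000000 + (1-p)*4.554783] = 2.339818; exercise = 1.507799; V(1,1) = max -> 2.339818
  V(0,0) = exp(-r*dt) * [p*0.000000 + (1-p)*2.339818] = 1.201978; exercise = 0.000000; V(0,0) = max -> 1.201978

Answer: Price = V(0,0) = 1.2020


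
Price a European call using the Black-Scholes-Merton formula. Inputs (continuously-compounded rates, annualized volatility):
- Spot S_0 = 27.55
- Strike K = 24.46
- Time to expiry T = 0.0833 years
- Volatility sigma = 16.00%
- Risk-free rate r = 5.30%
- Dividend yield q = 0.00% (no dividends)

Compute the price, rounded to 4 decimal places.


d1 = (ln(S/K) + (r - q + 0.5*sigma^2) * T) / (sigma * sqrt(T)) = 2.69484246
d2 = d1 - sigma * sqrt(T) = 2.64866368
exp(-rT) = 0.99559483; exp(-qT) = 1.00000000
C = S_0 * exp(-qT) * N(d1) - K * exp(-rT) * N(d2)
N(d1) = 0.99647890; N(d2) = 0.99595946
C = 27.5500 * 1.00000000 * 0.99647890 - 24.4600 * 0.99559483 * 0.99595946 = 3.1991

Answer: Price = 3.1991


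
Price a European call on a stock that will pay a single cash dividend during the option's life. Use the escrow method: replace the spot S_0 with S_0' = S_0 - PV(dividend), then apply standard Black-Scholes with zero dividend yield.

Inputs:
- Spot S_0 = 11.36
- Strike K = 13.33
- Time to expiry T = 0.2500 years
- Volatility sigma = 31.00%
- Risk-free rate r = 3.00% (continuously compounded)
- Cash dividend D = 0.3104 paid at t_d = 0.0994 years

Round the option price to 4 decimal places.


Answer: Price = 0.1135

Derivation:
PV(D) = D * exp(-r * t_d) = 0.3104 * 0.99702244 = 0.30947577
S_0' = S_0 - PV(D) = 11.3600 - 0.30947577 = 11.05052423
d1 = (ln(S_0'/K) + (r + sigma^2/2)*T) / (sigma*sqrt(T)) = -1.08404365
d2 = d1 - sigma*sqrt(T) = -1.23904365
exp(-rT) = 0.99252805
N(d1) = 0.13917272; N(d2) = 0.10766467
C = S_0' * N(d1) - K * exp(-rT) * N(d2) = 11.05052423 * 0.13917272 - 13.3300 * 0.99252805 * 0.10766467 = 0.1135


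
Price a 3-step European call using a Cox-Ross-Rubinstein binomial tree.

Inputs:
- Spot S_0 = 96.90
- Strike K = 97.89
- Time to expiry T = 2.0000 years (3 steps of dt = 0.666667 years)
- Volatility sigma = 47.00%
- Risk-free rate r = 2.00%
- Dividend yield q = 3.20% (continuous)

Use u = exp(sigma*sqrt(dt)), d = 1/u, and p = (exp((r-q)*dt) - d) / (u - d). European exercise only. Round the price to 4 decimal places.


dt = T/N = 0.666667
u = exp(sigma*sqrt(dt)) = 1.467783; d = 1/u = 0.681299
p = (exp((r-q)*dt) - d) / (u - d) = 0.395091
Discount per step: exp(-r*dt) = 0.986755
Stock lattice S(k, i) with i counting down-moves:
  k=0: S(0,0) = 96.9000
  k=1: S(1,0) = 142.2282; S(1,1) = 66.0179
  k=2: S(2,0) = 208.7602; S(2,1) = 96.9000; S(2,2) = 44.9780
  k=3: S(3,0) = 306.4148; S(3,1) = 142.2282; S(3,2) = 66.0179; S(3,3) = 30.6435
Terminal payoffs V(N, i) = max(S_T - K, 0):
  V(3,0) = 208.524787; V(3,1) = 44.338215; V(3,2) = 0.000000; V(3,3) = 0.000000
Backward induction: V(k, i) = exp(-r*dt) * [p * V(k+1, i) + (1-p) * V(k+1, i+1)].
  V(2,0) = exp(-r*dt) * [p*208.524787 + (1-p)*44.338215] = 107.760371
  V(2,1) = exp(-r*dt) * [p*44.338215 + (1-p)*0.000000] = 17.285597
  V(2,2) = exp(-r*dt) * [p*0.000000 + (1-p)*0.000000] = 0.000000
  V(1,0) = exp(-r*dt) * [p*107.760371 + (1-p)*17.285597] = 52.328945
  V(1,1) = exp(-r*dt) * [p*17.285597 + (1-p)*0.000000] = 6.738924
  V(0,0) = exp(-r*dt) * [p*52.328945 + (1-p)*6.738924] = 24.423291

Answer: Price = V(0,0) = 24.4233


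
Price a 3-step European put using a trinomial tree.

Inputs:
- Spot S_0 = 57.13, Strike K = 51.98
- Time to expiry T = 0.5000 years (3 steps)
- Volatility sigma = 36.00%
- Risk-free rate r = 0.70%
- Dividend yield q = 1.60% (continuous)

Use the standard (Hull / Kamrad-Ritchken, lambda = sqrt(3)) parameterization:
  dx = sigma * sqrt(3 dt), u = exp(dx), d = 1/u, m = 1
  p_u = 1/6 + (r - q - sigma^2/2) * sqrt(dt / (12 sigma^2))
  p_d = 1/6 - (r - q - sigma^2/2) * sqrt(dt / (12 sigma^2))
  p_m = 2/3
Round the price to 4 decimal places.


dt = T/N = 0.166667; dx = sigma*sqrt(3*dt) = 0.254558
u = exp(dx) = 1.289892; d = 1/u = 0.775259
p_u = 0.142507, p_m = 0.666667, p_d = 0.190826
Discount per step: exp(-r*dt) = 0.998834
Stock lattice S(k, j) with j the centered position index:
  k=0: S(0,+0) = 57.1300
  k=1: S(1,-1) = 44.2905; S(1,+0) = 57.1300; S(1,+1) = 73.6915
  k=2: S(2,-2) = 34.3366; S(2,-1) = 44.2905; S(2,+0) = 57.1300; S(2,+1) = 73.6915; S(2,+2) = 95.0541
  k=3: S(3,-3) = 26.6198; S(3,-2) = 34.3366; S(3,-1) = 44.2905; S(3,+0) = 57.1300; S(3,+1) = 73.6915; S(3,+2) = 95.0541; S(3,+3) = 122.6095
Terminal payoffs V(N, j) = max(K - S_T, 0):
  V(3,-3) = 25.360233; V(3,-2) = 17.643378; V(3,-1) = 7.689468; V(3,+0) = 0.000000; V(3,+1) = 0.000000; V(3,+2) = 0.000000; V(3,+3) = 0.000000
Backward induction: V(k, j) = exp(-r*dt) * [p_u * V(k+1, j+1) + p_m * V(k+1, j) + p_d * V(k+1, j-1)]
  V(2,-2) = exp(-r*dt) * [p_u*7.689468 + p_m*17.643378 + p_d*25.360233] = 17.676817
  V(2,-1) = exp(-r*dt) * [p_u*0.000000 + p_m*7.689468 + p_d*17.643378] = 8.483227
  V(2,+0) = exp(-r*dt) * [p_u*0.000000 + p_m*0.000000 + p_d*7.689468] = 1.465641
  V(2,+1) = exp(-r*dt) * [p_u*0.000000 + p_m*0.000000 + p_d*0.000000] = 0.000000
  V(2,+2) = exp(-r*dt) * [p_u*0.000000 + p_m*0.000000 + p_d*0.000000] = 0.000000
  V(1,-1) = exp(-r*dt) * [p_u*1.465641 + p_m*8.483227 + p_d*17.676817] = 9.226777
  V(1,+0) = exp(-r*dt) * [p_u*0.000000 + p_m*1.465641 + p_d*8.483227] = 2.592888
  V(1,+1) = exp(-r*dt) * [p_u*0.000000 + p_m*0.000000 + p_d*1.465641] = 0.279356
  V(0,+0) = exp(-r*dt) * [p_u*0.279356 + p_m*2.592888 + p_d*9.226777] = 3.524998

Answer: Price = V(0,0) = 3.5250


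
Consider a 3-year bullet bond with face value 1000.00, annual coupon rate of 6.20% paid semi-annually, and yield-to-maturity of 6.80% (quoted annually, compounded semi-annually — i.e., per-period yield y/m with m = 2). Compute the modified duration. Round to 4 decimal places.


Coupon per period c = face * coupon_rate / m = 31.000000
Periods per year m = 2; per-period yield y/m = 0.034000
Number of cashflows N = 6
Cashflows (t years, CF_t, discount factor 1/(1+y/m)^(m*t), PV):
  t = 0.5000: CF_t = 31.000000, DF = 0.967118, PV = 29.980658
  t = 1.0000: CF_t = 31.000000, DF = 0.935317, PV = 28.994833
  t = 1.5000: CF_t = 31.000000, DF = 0.904562, PV = 28.041425
  t = 2.0000: CF_t = 31.000000, DF = 0.874818, PV = 27.119366
  t = 2.5000: CF_t = 31.000000, DF = 0.846052, PV = 26.227627
  t = 3.0000: CF_t = 1031.000000, DF = 0.818233, PV = 843.597789
Price P = sum_t PV_t = 983.961698
First compute Macaulay numerator sum_t t * PV_t:
  t * PV_t at t = 0.5000: 14.990329
  t * PV_t at t = 1.0000: 28.994833
  t * PV_t at t = 1.5000: 42.062137
  t * PV_t at t = 2.0000: 54.238733
  t * PV_t at t = 2.5000: 65.569068
  t * PV_t at t = 3.0000: 2530.793367
Macaulay duration D = 2736.648466 / 983.961698 = 2.781255
Modified duration = D / (1 + y/m) = 2.781255 / (1 + 0.034000) = 2.689802

Answer: Modified duration = 2.6898


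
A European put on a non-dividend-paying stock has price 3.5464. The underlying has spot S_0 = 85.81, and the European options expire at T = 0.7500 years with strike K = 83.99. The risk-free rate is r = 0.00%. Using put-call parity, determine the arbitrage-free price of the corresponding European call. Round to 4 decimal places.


Answer: Call price = 5.3664

Derivation:
Put-call parity: C - P = S_0 * exp(-qT) - K * exp(-rT).
S_0 * exp(-qT) = 85.8100 * 1.00000000 = 85.81000000
K * exp(-rT) = 83.9900 * 1.00000000 = 83.99000000
C = P + S*exp(-qT) - K*exp(-rT)
C = 3.5464 + 85.81000000 - 83.99000000 = 5.3664


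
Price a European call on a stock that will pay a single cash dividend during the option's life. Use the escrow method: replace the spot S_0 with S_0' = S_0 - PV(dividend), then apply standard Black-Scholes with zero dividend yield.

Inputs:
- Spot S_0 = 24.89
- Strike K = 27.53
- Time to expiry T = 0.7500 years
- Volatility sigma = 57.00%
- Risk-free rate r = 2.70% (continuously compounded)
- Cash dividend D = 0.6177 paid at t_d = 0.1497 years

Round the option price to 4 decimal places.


Answer: Price = 3.7557

Derivation:
PV(D) = D * exp(-r * t_d) = 0.6177 * 0.99596626 = 0.61520836
S_0' = S_0 - PV(D) = 24.8900 - 0.61520836 = 24.27479164
d1 = (ln(S_0'/K) + (r + sigma^2/2)*T) / (sigma*sqrt(T)) = 0.03291831
d2 = d1 - sigma*sqrt(T) = -0.46071617
exp(-rT) = 0.97995365
N(d1) = 0.51313013; N(d2) = 0.32250113
C = S_0' * N(d1) - K * exp(-rT) * N(d2) = 24.27479164 * 0.51313013 - 27.5300 * 0.97995365 * 0.32250113 = 3.7557


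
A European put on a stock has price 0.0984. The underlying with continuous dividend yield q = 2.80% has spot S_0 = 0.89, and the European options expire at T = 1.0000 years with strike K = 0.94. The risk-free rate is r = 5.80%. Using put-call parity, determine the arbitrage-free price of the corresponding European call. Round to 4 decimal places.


Put-call parity: C - P = S_0 * exp(-qT) - K * exp(-rT).
S_0 * exp(-qT) = 0.8900 * 0.97238837 = 0.86542565
K * exp(-rT) = 0.9400 * 0.94364995 = 0.88703095
C = P + S*exp(-qT) - K*exp(-rT)
C = 0.0984 + 0.86542565 - 0.88703095 = 0.0768

Answer: Call price = 0.0768


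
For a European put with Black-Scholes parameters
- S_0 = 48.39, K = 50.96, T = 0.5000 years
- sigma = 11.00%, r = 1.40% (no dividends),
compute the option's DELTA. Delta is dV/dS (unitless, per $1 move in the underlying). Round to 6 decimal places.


d1 = -0.5364090245; d2 = -0.6141907704
phi(d1) = 0.3454850684; exp(-qT) = 1.0000000000; exp(-rT) = 0.9930244429
N(-d1) = 0.7041620521
Delta = -exp(-qT) * N(-d1) = -1.0000000000 * 0.7041620521 = -0.704162

Answer: Delta = -0.704162


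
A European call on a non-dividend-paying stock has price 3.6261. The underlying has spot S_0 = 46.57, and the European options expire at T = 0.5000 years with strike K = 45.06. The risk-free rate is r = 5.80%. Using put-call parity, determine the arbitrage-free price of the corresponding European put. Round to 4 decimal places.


Answer: Put price = 0.8281

Derivation:
Put-call parity: C - P = S_0 * exp(-qT) - K * exp(-rT).
S_0 * exp(-qT) = 46.5700 * 1.00000000 = 46.57000000
K * exp(-rT) = 45.0600 * 0.97141646 = 43.77202589
P = C - S*exp(-qT) + K*exp(-rT)
P = 3.6261 - 46.57000000 + 43.77202589 = 0.8281


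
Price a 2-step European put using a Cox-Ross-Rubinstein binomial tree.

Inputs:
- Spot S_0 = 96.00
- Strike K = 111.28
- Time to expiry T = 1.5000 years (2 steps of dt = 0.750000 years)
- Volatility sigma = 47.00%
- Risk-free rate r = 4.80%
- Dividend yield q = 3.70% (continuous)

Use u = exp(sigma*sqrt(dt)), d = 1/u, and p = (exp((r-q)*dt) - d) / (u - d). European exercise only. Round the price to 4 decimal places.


dt = T/N = 0.750000
u = exp(sigma*sqrt(dt)) = 1.502352; d = 1/u = 0.665623
p = (exp((r-q)*dt) - d) / (u - d) = 0.409525
Discount per step: exp(-r*dt) = 0.964640
Stock lattice S(k, i) with i counting down-moves:
  k=0: S(0,0) = 96.0000
  k=1: S(1,0) = 144.2258; S(1,1) = 63.8998
  k=2: S(2,0) = 216.6779; S(2,1) = 96.0000; S(2,2) = 42.5332
Terminal payoffs V(N, i) = max(K - S_T, 0):
  V(2,0) = 0.000000; V(2,1) = 15.280000; V(2,2) = 68.746827
Backward induction: V(k, i) = exp(-r*dt) * [p * V(k+1, i) + (1-p) * V(k+1, i+1)].
  V(1,0) = exp(-r*dt) * [p*0.000000 + (1-p)*15.280000] = 8.703432
  V(1,1) = exp(-r*dt) * [p*15.280000 + (1-p)*68.746827] = 45.194213
  V(0,0) = exp(-r*dt) * [p*8.703432 + (1-p)*45.194213] = 29.180696

Answer: Price = V(0,0) = 29.1807


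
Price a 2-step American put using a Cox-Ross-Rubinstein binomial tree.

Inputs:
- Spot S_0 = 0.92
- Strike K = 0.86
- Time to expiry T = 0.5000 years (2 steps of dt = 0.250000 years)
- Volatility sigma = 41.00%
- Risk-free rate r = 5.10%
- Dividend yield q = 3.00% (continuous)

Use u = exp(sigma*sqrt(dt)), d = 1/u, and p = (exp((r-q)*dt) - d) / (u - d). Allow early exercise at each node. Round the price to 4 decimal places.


Answer: Price = V(0,0) = 0.0705

Derivation:
dt = T/N = 0.250000
u = exp(sigma*sqrt(dt)) = 1.227525; d = 1/u = 0.814647
p = (exp((r-q)*dt) - d) / (u - d) = 0.461678
Discount per step: exp(-r*dt) = 0.987331
Stock lattice S(k, i) with i counting down-moves:
  k=0: S(0,0) = 0.9200
  k=1: S(1,0) = 1.1293; S(1,1) = 0.7495
  k=2: S(2,0) = 1.3863; S(2,1) = 0.9200; S(2,2) = 0.6106
Terminal payoffs V(N, i) = max(K - S_T, 0):
  V(2,0) = 0.000000; V(2,1) = 0.000000; V(2,2) = 0.249442
Backward induction: V(k, i) = exp(-r*dt) * [p * V(k+1, i) + (1-p) * V(k+1, i+1)]; then take max(V_cont, immediate exercise) for American.
  V(1,0) = exp(-r*dt) * [p*0.000000 + (1-p)*0.000000] = 0.000000; exercise = 0.000000; V(1,0) = max -> 0.000000
  V(1,1) = exp(-r*dt) * [p*0.000000 + (1-p)*0.249442] = 0.132579; exercise = 0.110524; V(1,1) = max -> 0.132579
  V(0,0) = exp(-r*dt) * [p*0.000000 + (1-p)*0.132579] = 0.070466; exercise = 0.000000; V(0,0) = max -> 0.070466
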